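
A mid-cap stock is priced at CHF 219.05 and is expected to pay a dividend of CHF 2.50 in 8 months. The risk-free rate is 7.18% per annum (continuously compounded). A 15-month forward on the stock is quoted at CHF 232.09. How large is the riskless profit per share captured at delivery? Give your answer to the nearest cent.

PV(dividends) I = 2.50·e^(−0.0718·8/12) = 2.3832
Fair forward F* = (S − I)·e^(rT) = (219.05 − 2.3832)·e^0.089750 = 216.6668 × 1.093901 = 237.0120
Market CHF 232.09 < fair 237.0120: forward underpriced → reverse cash-and-carry (short the stock, invest proceeds at r, pay the dividends, go long the forward).
Profit at T = |F_mkt − F*| = |232.09 − 237.0120| = CHF 4.92 per share

CHF 4.92 per share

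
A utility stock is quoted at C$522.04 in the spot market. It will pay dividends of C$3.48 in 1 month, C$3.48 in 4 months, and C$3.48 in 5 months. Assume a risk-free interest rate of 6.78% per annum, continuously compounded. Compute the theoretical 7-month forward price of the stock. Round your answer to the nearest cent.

C$532.44

PV(dividends) I = 3.48·e^(−0.0678·1/12) + 3.48·e^(−0.0678·4/12) + 3.48·e^(−0.0678·5/12)
I = 3.4604 + 3.4022 + 3.3831 = 10.2457
F = (S − I)·e^(rT) = (522.04 − 10.2457) · e^(0.0678·7/12)
= 511.7943 · e^0.039550 = 511.7943 × 1.040343 = C$532.44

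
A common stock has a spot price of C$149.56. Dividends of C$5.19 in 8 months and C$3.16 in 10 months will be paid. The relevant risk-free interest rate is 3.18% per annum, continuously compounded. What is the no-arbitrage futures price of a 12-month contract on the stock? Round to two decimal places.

C$145.97

PV(dividends) I = 5.19·e^(−0.0318·8/12) + 3.16·e^(−0.0318·10/12)
I = 5.0811 + 3.0774 = 8.1585
F = (S − I)·e^(rT) = (149.56 − 8.1585) · e^(0.0318·12/12)
= 141.4015 · e^0.031800 = 141.4015 × 1.032311 = C$145.97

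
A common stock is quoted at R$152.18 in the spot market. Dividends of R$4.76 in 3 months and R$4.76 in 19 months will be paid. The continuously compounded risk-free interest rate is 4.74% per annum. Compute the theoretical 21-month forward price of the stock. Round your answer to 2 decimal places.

PV(dividends) I = 4.76·e^(−0.0474·3/12) + 4.76·e^(−0.0474·19/12)
I = 4.7039 + 4.4158 = 9.1197
F = (S − I)·e^(rT) = (152.18 − 9.1197) · e^(0.0474·21/12)
= 143.0603 · e^0.082950 = 143.0603 × 1.086487 = R$155.43

R$155.43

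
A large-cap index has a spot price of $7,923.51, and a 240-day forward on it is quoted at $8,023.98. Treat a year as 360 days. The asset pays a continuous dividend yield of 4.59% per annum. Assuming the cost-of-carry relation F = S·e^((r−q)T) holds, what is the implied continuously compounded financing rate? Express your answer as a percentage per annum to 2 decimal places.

From F = S·e^((r−q)T): (r − q) = ln(F/S)/T
ln(8023.98/7923.51) = ln(1.012680) = 0.012600
(r − q) = 0.012600 / (240/360) = 0.018900
r = ln(F/S)/T + q = 0.018900 + 0.0459 = 0.064800
r = 6.48%

6.48%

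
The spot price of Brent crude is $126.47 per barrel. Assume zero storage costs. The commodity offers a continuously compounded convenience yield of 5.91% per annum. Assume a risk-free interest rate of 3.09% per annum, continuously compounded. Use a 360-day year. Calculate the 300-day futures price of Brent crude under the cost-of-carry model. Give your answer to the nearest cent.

$123.53 per barrel

Net carry = r + u − y = 0.0309 + 0.0000 − 0.0591 = -0.0282
F = S·e^((r+u−y)T) = 126.47 · e^(-0.0282 × 300/360) = 126.47 · e^-0.023500
= 126.47 × 0.976774 = $123.53 per barrel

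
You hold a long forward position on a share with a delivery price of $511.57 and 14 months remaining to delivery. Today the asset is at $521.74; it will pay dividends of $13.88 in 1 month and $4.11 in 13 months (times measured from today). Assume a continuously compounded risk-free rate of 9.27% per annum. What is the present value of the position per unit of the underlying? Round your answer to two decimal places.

PV(remaining dividends) I = 13.88·e^(−0.0927·1/12) + 4.11·e^(−0.0927·13/12) = 17.4905
Current forward F = (S − I)·e^(rT) = (521.74 − 17.4905)·e^(0.0927·14/12) = 504.2495 × 1.114215 = 561.8424
Value (long) = (F − K)·e^(−rT) = (561.8424 − 511.57) × 0.897493 = 45.1191
Value = $45.12

$45.12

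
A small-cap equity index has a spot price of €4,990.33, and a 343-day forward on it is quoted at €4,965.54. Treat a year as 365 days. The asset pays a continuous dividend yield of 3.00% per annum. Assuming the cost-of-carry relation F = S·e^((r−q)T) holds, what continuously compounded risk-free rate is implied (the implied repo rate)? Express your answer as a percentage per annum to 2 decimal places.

2.47%

From F = S·e^((r−q)T): (r − q) = ln(F/S)/T
ln(4965.54/4990.33) = ln(0.995032) = -0.004980
(r − q) = -0.004980 / (343/365) = -0.005299
r = ln(F/S)/T + q = -0.005299 + 0.0300 = 0.024701
r = 2.47%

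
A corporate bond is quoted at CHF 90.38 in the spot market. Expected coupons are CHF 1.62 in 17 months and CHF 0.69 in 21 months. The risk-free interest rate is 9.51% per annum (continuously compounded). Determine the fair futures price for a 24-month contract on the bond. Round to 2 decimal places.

CHF 106.89

PV(coupons) I = 1.62·e^(−0.0951·17/12) + 0.69·e^(−0.0951·21/12)
I = 1.4158 + 0.5842 = 2.0000
F = (S − I)·e^(rT) = (90.38 − 2.0000) · e^(0.0951·24/12)
= 88.3800 · e^0.190200 = 88.3800 × 1.209491 = CHF 106.89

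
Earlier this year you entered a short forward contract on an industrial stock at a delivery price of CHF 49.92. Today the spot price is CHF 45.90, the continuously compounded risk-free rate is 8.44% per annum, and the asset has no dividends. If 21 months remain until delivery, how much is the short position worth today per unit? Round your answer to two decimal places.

-CHF 2.83

Current fair forward for the remaining 21 months: F = S·e^(r·T), r = 0.0844
F = 45.90 · e^(0.0844 × 21/12) = 45.90 × 1.159165 = 53.2057
Value of long forward = (F − K)·e^(−rT) = (53.2057 − 49.92) · e^(−0.0844·21/12)
= 3.2857 × 0.862690 = 2.83
Short position value = −(long value) = -CHF 2.83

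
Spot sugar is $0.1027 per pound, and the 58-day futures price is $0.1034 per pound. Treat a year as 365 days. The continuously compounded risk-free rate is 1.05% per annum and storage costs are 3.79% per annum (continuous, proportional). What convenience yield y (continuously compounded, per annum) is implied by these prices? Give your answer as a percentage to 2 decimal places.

F = S·e^((r+u−y)T) ⇒ (r+u−y) = ln(F/S)/T
ln(0.1034/0.1027) = 0.006793; /T ⇒ 0.042749
y = r + u − ln(F/S)/T = 0.0105 + 0.0379 − 0.042749 = 0.005651
y = 0.57%

0.57%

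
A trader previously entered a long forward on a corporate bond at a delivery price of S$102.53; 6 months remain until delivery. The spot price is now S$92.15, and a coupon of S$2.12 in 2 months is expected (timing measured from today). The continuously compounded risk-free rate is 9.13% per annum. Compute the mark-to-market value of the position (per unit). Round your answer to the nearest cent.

-S$7.89

PV(remaining coupons) I = 2.12·e^(−0.0913·2/12) = 2.0880
Current forward F = (S − I)·e^(rT) = (92.15 − 2.0880)·e^(0.0913·6/12) = 90.0620 × 1.046708 = 94.2686
Value (long) = (F − K)·e^(−rT) = (94.2686 − 102.53) × 0.955376 = -7.8927
Value = -S$7.89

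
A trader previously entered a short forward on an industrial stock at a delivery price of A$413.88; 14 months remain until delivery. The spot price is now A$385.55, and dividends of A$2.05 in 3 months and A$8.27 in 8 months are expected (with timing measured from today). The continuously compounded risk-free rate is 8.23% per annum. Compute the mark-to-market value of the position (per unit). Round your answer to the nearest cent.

A$0.28

PV(remaining dividends) I = 2.05·e^(−0.0823·3/12) + 8.27·e^(−0.0823·8/12) = 9.8367
Current forward F = (S − I)·e^(rT) = (385.55 − 9.8367)·e^(0.0823·14/12) = 375.7133 × 1.100777 = 413.5766
Value (long) = (F − K)·e^(−rT) = (413.5766 − 413.88) × 0.908449 = -0.2756
Short position value = −(long value) = A$0.28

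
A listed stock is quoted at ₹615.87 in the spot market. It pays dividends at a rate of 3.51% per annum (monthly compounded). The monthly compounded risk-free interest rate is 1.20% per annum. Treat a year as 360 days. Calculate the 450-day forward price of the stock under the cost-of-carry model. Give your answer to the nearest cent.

F = S · (1+r/12)^(12T) / (1+q/12)^(12T)
= 615.87 × 1.015105 / 1.044785 = 615.87 × 0.971592
F = ₹598.37

₹598.37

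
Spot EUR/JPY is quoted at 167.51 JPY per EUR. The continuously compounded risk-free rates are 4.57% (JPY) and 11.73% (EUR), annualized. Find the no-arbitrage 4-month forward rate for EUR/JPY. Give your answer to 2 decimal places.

163.56

F = S·e^((r_JPY − r_EUR)T) = 167.51 · e^((0.0457 − 0.1173) × 4/12)
= 167.51 · e^-0.023867 = 167.51 × 0.976416
F = 163.56 JPY per EUR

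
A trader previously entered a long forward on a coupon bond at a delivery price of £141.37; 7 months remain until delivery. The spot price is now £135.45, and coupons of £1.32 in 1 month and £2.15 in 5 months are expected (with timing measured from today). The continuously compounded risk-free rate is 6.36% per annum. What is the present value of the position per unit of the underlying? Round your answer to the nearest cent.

PV(remaining coupons) I = 1.32·e^(−0.0636·1/12) + 2.15·e^(−0.0636·5/12) = 3.4068
Current forward F = (S − I)·e^(rT) = (135.45 − 3.4068)·e^(0.0636·7/12) = 132.0432 × 1.037797 = 137.0340
Value (long) = (F − K)·e^(−rT) = (137.0340 − 141.37) × 0.963580 = -4.1781
Value = -£4.18

-£4.18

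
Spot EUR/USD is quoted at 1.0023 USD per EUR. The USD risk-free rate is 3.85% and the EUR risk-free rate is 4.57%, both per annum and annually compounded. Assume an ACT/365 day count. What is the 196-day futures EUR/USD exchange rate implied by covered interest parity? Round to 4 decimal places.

0.9986

By covered interest parity, F = S · (1+r_USD)^T / (1+r_EUR)^T
= 1.0023 × 1.020493 / 1.024286 = 1.0023 × 0.996297
F = 0.9986 USD per EUR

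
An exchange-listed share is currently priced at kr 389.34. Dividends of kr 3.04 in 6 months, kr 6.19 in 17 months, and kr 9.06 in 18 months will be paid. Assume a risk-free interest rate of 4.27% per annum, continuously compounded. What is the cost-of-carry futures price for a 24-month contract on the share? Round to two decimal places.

PV(dividends) I = 3.04·e^(−0.0427·6/12) + 6.19·e^(−0.0427·17/12) + 9.06·e^(−0.0427·18/12)
I = 2.9758 + 5.8267 + 8.4979 = 17.3004
F = (S − I)·e^(rT) = (389.34 − 17.3004) · e^(0.0427·24/12)
= 372.0396 · e^0.085400 = 372.0396 × 1.089153 = kr 405.21

kr 405.21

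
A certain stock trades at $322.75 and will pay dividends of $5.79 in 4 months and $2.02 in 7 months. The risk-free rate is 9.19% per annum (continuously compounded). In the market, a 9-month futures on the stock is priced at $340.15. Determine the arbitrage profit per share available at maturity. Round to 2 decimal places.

$2.44 per share

PV(dividends) I = 5.79·e^(−0.0919·4/12) + 2.02·e^(−0.0919·7/12) = 7.5299
Fair futures F* = (S − I)·e^(rT) = (322.75 − 7.5299)·e^0.068925 = 315.2201 × 1.071356 = 337.7129
Market $340.15 > fair 337.7129: forward overpriced → cash-and-carry (borrow at r, buy the stock and collect the dividends, short the forward).
Profit at T = |F_mkt − F*| = |340.15 − 337.7129| = $2.44 per share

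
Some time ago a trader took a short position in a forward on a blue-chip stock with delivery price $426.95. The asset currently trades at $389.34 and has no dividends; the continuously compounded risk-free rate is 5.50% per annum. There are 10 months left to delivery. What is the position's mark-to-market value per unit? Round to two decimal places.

$18.48

Current fair forward for the remaining 10 months: F = S·e^(r·T), r = 0.0550
F = 389.34 · e^(0.0550 × 10/12) = 389.34 × 1.046900 = 407.6000
Value of long forward = (F − K)·e^(−rT) = (407.6000 − 426.95) · e^(−0.0550·10/12)
= -19.3500 × 0.955201 = -18.48
Short position value = −(long value) = $18.48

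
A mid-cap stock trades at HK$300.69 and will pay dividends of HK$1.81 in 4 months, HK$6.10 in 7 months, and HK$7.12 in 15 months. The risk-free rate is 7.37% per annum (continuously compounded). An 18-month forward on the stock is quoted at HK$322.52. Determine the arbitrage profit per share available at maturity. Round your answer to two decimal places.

PV(dividends) I = 1.81·e^(−0.0737·4/12) + 6.10·e^(−0.0737·7/12) + 7.12·e^(−0.0737·15/12) = 14.1028
Fair forward F* = (S − I)·e^(rT) = (300.69 − 14.1028)·e^0.110550 = 286.5872 × 1.116892 = 320.0870
Market HK$322.52 > fair 320.0870: forward overpriced → cash-and-carry (borrow at r, buy the stock and collect the dividends, short the forward).
Profit at T = |F_mkt − F*| = |322.52 − 320.0870| = HK$2.43 per share

HK$2.43 per share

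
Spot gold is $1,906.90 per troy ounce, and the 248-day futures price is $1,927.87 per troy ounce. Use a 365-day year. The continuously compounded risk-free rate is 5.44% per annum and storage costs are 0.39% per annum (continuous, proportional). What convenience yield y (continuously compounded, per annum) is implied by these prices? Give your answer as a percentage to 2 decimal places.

F = S·e^((r+u−y)T) ⇒ (r+u−y) = ln(F/S)/T
ln(1927.87/1906.90) = 0.010937; /T ⇒ 0.016097
y = r + u − ln(F/S)/T = 0.0544 + 0.0039 − 0.016097 = 0.042203
y = 4.22%

4.22%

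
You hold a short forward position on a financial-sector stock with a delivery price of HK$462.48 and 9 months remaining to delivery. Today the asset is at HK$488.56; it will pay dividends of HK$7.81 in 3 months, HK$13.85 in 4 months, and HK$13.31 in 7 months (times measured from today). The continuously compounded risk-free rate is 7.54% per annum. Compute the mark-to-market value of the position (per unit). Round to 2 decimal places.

PV(remaining dividends) I = 7.81·e^(−0.0754·3/12) + 13.85·e^(−0.0754·4/12) + 13.31·e^(−0.0754·7/12) = 33.9077
Current forward F = (S − I)·e^(rT) = (488.56 − 33.9077)·e^(0.0754·9/12) = 454.6523 × 1.058180 = 481.1040
Value (long) = (F − K)·e^(−rT) = (481.1040 − 462.48) × 0.945019 = 17.6000
Short position value = −(long value) = -HK$17.60

-HK$17.60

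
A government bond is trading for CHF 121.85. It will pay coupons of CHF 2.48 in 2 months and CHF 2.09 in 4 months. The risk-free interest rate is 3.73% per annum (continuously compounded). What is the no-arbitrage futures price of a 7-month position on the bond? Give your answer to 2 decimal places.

PV(coupons) I = 2.48·e^(−0.0373·2/12) + 2.09·e^(−0.0373·4/12)
I = 2.4646 + 2.0642 = 4.5288
F = (S − I)·e^(rT) = (121.85 − 4.5288) · e^(0.0373·7/12)
= 117.3212 · e^0.021758 = 117.3212 × 1.021996 = CHF 119.90

CHF 119.90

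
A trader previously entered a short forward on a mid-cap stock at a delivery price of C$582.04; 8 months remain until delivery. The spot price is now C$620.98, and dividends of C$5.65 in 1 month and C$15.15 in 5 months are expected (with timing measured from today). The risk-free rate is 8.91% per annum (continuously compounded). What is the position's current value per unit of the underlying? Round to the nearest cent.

-C$52.30

PV(remaining dividends) I = 5.65·e^(−0.0891·1/12) + 15.15·e^(−0.0891·5/12) = 20.2061
Current forward F = (S − I)·e^(rT) = (620.98 − 20.2061)·e^(0.0891·8/12) = 600.7739 × 1.061200 = 637.5413
Value (long) = (F − K)·e^(−rT) = (637.5413 − 582.04) × 0.942330 = 52.3005
Short position value = −(long value) = -C$52.30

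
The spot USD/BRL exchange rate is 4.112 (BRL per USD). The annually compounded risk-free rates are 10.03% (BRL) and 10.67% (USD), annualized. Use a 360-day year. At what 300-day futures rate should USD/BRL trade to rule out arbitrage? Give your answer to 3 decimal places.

4.092

By covered interest parity, F = S · (1+r_BRL)^T / (1+r_USD)^T
= 4.112 × 1.082911 / 1.088157 = 4.112 × 0.995179
F = 4.092 BRL per USD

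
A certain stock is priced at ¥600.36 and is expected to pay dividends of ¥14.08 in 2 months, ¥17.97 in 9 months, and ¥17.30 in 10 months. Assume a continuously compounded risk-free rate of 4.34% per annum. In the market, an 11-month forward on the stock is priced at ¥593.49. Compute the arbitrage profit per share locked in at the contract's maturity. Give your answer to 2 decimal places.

¥18.77 per share

PV(dividends) I = 14.08·e^(−0.0434·2/12) + 17.97·e^(−0.0434·9/12) + 17.30·e^(−0.0434·10/12) = 48.0585
Fair forward F* = (S − I)·e^(rT) = (600.36 − 48.0585)·e^0.039783 = 552.3015 × 1.040585 = 574.7167
Market ¥593.49 > fair 574.7167: forward overpriced → cash-and-carry (borrow at r, buy the stock and collect the dividends, short the forward).
Profit at T = |F_mkt − F*| = |593.49 − 574.7167| = ¥18.77 per share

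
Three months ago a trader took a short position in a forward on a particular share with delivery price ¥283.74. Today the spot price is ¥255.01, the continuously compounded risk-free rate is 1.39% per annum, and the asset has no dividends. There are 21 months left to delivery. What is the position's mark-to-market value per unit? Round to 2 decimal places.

Current fair forward for the remaining 21 months: F = S·e^(r·T), r = 0.0139
F = 255.01 · e^(0.0139 × 21/12) = 255.01 × 1.024623 = 261.2891
Value of long forward = (F − K)·e^(−rT) = (261.2891 − 283.74) · e^(−0.0139·21/12)
= -22.4509 × 0.975968 = -21.91
Short position value = −(long value) = ¥21.91

¥21.91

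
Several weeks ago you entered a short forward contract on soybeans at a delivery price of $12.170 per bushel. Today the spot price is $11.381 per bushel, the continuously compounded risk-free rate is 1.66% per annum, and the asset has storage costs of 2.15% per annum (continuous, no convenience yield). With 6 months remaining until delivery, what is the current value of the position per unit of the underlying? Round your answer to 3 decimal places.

$0.565 per bushel

Current fair forward for the remaining 6 months: F = S·e^((r + u)·T), (r + u) = 0.0166 + 0.0215 = 0.0381
F = 11.381 · e^(0.0381 × 6/12) = 11.381 × 1.019233 = 11.5999
Value of long forward = (F − K)·e^(−rT) = (11.5999 − 12.170) · e^(−0.0166·6/12)
= -0.5701 × 0.991734 = -0.565
Short position value = −(long value) = $0.565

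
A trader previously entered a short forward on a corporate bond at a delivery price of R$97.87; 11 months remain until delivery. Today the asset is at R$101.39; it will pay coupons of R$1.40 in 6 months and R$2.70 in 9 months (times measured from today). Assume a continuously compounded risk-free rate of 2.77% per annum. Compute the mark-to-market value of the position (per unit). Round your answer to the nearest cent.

-R$1.95

PV(remaining coupons) I = 1.40·e^(−0.0277·6/12) + 2.70·e^(−0.0277·9/12) = 4.0252
Current forward F = (S − I)·e^(rT) = (101.39 − 4.0252)·e^(0.0277·11/12) = 97.3648 × 1.025717 = 99.8687
Value (long) = (F − K)·e^(−rT) = (99.8687 − 97.87) × 0.974928 = 1.9486
Short position value = −(long value) = -R$1.95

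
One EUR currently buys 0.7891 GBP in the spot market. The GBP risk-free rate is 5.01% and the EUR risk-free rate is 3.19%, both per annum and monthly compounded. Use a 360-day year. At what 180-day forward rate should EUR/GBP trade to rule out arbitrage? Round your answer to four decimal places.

By covered interest parity, F = S · (1+r_GBP/12)^(12T) / (1+r_EUR/12)^(12T)
= 0.7891 × 1.025313 / 1.016056 = 0.7891 × 1.009111
F = 0.7963 GBP per EUR

0.7963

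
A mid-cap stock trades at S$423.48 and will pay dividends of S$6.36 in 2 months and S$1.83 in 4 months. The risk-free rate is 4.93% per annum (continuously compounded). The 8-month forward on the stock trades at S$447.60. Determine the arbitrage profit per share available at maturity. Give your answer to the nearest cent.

S$18.35 per share

PV(dividends) I = 6.36·e^(−0.0493·2/12) + 1.83·e^(−0.0493·4/12) = 8.1081
Fair forward F* = (S − I)·e^(rT) = (423.48 − 8.1081)·e^0.032867 = 415.3719 × 1.033413 = 429.2507
Market S$447.60 > fair 429.2507: forward overpriced → cash-and-carry (borrow at r, buy the stock and collect the dividends, short the forward).
Profit at T = |F_mkt − F*| = |447.60 − 429.2507| = S$18.35 per share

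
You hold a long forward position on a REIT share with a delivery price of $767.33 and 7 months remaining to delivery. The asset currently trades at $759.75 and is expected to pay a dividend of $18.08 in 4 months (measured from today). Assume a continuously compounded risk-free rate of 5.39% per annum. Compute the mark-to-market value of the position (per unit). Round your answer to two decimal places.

-$1.59

PV(remaining dividends) I = 18.08·e^(−0.0539·4/12) = 17.7581
Current forward F = (S − I)·e^(rT) = (759.75 − 17.7581)·e^(0.0539·7/12) = 741.9919 × 1.031941 = 765.6919
Value (long) = (F − K)·e^(−rT) = (765.6919 − 767.33) × 0.969047 = -1.5874
Value = -$1.59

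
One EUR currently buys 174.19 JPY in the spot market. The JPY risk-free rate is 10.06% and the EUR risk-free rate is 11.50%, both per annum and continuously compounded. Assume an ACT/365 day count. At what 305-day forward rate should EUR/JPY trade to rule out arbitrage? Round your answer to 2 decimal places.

F = S·e^((r_JPY − r_EUR)T) = 174.19 · e^((0.1006 − 0.1150) × 305/365)
= 174.19 · e^-0.012033 = 174.19 × 0.988039
F = 172.11 JPY per EUR

172.11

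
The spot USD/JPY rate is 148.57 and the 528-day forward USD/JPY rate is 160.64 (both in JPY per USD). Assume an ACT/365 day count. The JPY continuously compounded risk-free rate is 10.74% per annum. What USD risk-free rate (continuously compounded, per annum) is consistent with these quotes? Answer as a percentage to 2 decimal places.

5.34%

F = S·e^((r_JPY − r_USD)T) ⇒ r_USD = r_JPY − ln(F/S)/T
ln(160.64/148.57) = 0.078110; /(528/365) = 0.053996
r_USD = 0.1074 − 0.053996 = 0.053404
r_USD = 5.34%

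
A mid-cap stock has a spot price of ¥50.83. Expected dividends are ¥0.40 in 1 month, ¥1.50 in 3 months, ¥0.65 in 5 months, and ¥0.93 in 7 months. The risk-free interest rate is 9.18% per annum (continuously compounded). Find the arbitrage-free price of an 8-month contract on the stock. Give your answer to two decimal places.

¥50.46

PV(dividends) I = 0.40·e^(−0.0918·1/12) + 1.50·e^(−0.0918·3/12) + 0.65·e^(−0.0918·5/12) + 0.93·e^(−0.0918·7/12)
I = 0.3970 + 1.4660 + 0.6256 + 0.8815 = 3.3701
F = (S − I)·e^(rT) = (50.83 − 3.3701) · e^(0.0918·8/12)
= 47.4599 · e^0.061200 = 47.4599 × 1.063112 = ¥50.46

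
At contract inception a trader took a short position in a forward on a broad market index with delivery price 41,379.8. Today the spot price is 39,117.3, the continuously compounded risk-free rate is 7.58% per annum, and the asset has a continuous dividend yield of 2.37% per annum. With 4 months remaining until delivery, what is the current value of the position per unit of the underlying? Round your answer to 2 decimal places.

Current fair forward for the remaining 4 months: F = S·e^((r − q)·T), (r − q) = 0.0758 − 0.0237 = 0.0521
F = 39117.3 · e^(0.0521 × 4/12) = 39117.3 × 1.01751834 = 39802.5702
Value of long forward = (F − K)·e^(−rT) = (39802.5702 − 41379.8) · e^(−0.0758·4/12)
= -1577.2298 × 0.97504986 = -1537.88
Short position value = −(long value) = 1537.88

1537.88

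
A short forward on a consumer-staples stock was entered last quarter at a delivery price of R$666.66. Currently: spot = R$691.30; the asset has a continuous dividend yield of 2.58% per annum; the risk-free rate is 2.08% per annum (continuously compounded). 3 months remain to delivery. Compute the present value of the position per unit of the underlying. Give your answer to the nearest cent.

-R$23.65

Current fair forward for the remaining 3 months: F = S·e^((r − q)·T), (r − q) = 0.0208 − 0.0258 = -0.0050
F = 691.30 · e^(-0.0050 × 3/12) = 691.30 × 0.998751 = 690.4366
Value of long forward = (F − K)·e^(−rT) = (690.4366 − 666.66) · e^(−0.0208·3/12)
= 23.7766 × 0.994813 = 23.65
Short position value = −(long value) = -R$23.65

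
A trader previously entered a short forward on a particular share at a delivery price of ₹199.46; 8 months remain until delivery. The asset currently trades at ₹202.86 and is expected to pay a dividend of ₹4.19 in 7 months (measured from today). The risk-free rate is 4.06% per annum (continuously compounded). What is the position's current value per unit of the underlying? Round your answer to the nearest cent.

PV(remaining dividends) I = 4.19·e^(−0.0406·7/12) = 4.0919
Current forward F = (S − I)·e^(rT) = (202.86 − 4.0919)·e^(0.0406·8/12) = 198.7681 × 1.027436 = 204.2215
Value (long) = (F − K)·e^(−rT) = (204.2215 − 199.46) × 0.973296 = 4.6343
Short position value = −(long value) = -₹4.63

-₹4.63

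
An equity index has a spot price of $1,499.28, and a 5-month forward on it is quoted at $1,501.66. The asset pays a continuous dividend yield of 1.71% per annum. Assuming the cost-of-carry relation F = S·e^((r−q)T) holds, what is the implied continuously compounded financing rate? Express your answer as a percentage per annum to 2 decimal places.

2.09%

From F = S·e^((r−q)T): (r − q) = ln(F/S)/T
ln(1501.66/1499.28) = ln(1.001587) = 0.001586
(r − q) = 0.001586 / (5/12) = 0.003806
r = ln(F/S)/T + q = 0.003806 + 0.0171 = 0.020906
r = 2.09%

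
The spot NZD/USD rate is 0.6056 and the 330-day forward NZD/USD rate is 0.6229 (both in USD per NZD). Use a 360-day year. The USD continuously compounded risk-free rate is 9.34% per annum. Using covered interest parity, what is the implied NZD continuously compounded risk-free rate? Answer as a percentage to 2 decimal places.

F = S·e^((r_USD − r_NZD)T) ⇒ r_NZD = r_USD − ln(F/S)/T
ln(0.6229/0.6056) = 0.028166; /(330/360) = 0.030727
r_NZD = 0.0934 − 0.030727 = 0.062673
r_NZD = 6.27%

6.27%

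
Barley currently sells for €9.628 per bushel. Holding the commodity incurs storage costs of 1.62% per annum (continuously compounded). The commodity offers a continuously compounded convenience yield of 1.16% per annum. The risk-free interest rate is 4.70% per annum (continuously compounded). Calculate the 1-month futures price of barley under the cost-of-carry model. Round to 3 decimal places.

Net carry = r + u − y = 0.0470 + 0.0162 − 0.0116 = 0.0516
F = S·e^((r+u−y)T) = 9.628 · e^(0.0516 × 1/12) = 9.628 · e^0.004300
= 9.628 × 1.004309 = €9.669 per bushel

€9.669 per bushel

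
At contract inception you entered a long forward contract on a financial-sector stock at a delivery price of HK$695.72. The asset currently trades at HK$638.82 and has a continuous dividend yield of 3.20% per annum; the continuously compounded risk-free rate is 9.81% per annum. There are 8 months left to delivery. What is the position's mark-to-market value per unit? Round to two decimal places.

-HK$26.34

Current fair forward for the remaining 8 months: F = S·e^((r − q)·T), (r − q) = 0.0981 − 0.0320 = 0.0661
F = 638.82 · e^(0.0661 × 8/12) = 638.82 × 1.045052 = 667.6001
Value of long forward = (F − K)·e^(−rT) = (667.6001 − 695.72) · e^(−0.0981·8/12)
= -28.1199 × 0.936693 = -26.34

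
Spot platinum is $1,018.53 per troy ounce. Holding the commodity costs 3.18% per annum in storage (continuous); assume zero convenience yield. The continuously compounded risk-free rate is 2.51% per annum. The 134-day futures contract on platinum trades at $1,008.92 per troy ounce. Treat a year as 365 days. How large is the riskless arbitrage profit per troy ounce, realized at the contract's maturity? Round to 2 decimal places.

$31.11 per troy ounce

Fair futures: F* = S·e^(carry·T), with carry = (r + u) = 0.0251 + 0.0318 = 0.0569
F* = 1018.53 · e^(0.0569 × 134/365) = 1018.53 · e^0.02088932 = 1018.53 × 1.02110903 = $1040.0302
Market $1008.92 < fair $1040.0302: forward underpriced → reverse cash-and-carry (short spot, go long the forward).
At maturity, profit = |F_mkt − F*| = |1008.92 − 1040.0302| = $31.11 per troy ounce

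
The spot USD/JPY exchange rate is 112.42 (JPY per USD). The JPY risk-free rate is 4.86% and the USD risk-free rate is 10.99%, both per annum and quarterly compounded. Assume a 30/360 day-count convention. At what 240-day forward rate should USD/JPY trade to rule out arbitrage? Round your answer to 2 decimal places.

108.00

By covered interest parity, F = S · (1+r_JPY/4)^(4T) / (1+r_USD/4)^(4T)
= 112.42 × 1.032729 / 1.074954 = 112.42 × 0.960719
F = 108.00 JPY per USD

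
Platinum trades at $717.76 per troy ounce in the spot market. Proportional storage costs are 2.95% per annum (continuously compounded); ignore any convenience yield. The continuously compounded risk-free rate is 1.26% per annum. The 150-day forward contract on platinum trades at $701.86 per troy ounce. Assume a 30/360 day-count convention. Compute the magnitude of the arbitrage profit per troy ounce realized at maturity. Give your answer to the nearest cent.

$28.60 per troy ounce

Fair forward: F* = S·e^(carry·T), with carry = (r + u) = 0.0126 + 0.0295 = 0.0421
F* = 717.76 · e^(0.0421 × 150/360) = 717.76 · e^0.017542 = 717.76 × 1.017697 = $730.4622
Market $701.86 < fair $730.4622: forward underpriced → reverse cash-and-carry (short spot, go long the forward).
At maturity, profit = |F_mkt − F*| = |701.86 − 730.4622| = $28.60 per troy ounce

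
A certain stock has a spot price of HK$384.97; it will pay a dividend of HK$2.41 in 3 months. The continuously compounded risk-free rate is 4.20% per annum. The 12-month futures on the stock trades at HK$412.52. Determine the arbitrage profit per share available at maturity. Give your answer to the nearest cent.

PV(dividends) I = 2.41·e^(−0.0420·3/12) = 2.3848
Fair futures F* = (S − I)·e^(rT) = (384.97 − 2.3848)·e^0.042000 = 382.5852 × 1.042894 = 398.9958
Market HK$412.52 > fair 398.9958: forward overpriced → cash-and-carry (borrow at r, buy the stock and collect the dividends, short the forward).
Profit at T = |F_mkt − F*| = |412.52 − 398.9958| = HK$13.52 per share

HK$13.52 per share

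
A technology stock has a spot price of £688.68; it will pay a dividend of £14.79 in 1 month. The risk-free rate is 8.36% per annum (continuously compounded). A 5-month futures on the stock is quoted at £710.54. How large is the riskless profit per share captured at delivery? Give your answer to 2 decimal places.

£12.66 per share

PV(dividends) I = 14.79·e^(−0.0836·1/12) = 14.6873
Fair futures F* = (S − I)·e^(rT) = (688.68 − 14.6873)·e^0.034833 = 673.9927 × 1.035447 = 697.8837
Market £710.54 > fair 697.8837: forward overpriced → cash-and-carry (borrow at r, buy the stock and collect the dividends, short the forward).
Profit at T = |F_mkt − F*| = |710.54 − 697.8837| = £12.66 per share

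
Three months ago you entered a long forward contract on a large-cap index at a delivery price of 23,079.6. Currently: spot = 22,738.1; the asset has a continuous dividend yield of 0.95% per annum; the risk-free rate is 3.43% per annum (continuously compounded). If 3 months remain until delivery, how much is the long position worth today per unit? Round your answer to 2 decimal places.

Current fair forward for the remaining 3 months: F = S·e^((r − q)·T), (r − q) = 0.0343 − 0.0095 = 0.0248
F = 22738.1 · e^(0.0248 × 3/12) = 22738.1 × 1.00621926 = 22879.5142
Value of long forward = (F − K)·e^(−rT) = (22879.5142 − 23079.6) · e^(−0.0343·3/12)
= -200.0858 × 0.99146166 = -198.38

-198.38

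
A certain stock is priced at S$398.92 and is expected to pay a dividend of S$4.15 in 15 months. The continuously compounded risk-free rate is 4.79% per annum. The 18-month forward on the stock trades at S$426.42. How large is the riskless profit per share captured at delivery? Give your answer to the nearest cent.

PV(dividends) I = 4.15·e^(−0.0479·15/12) = 3.9088
Fair forward F* = (S − I)·e^(rT) = (398.92 − 3.9088)·e^0.071850 = 395.0112 × 1.074494 = 424.4372
Market S$426.42 > fair 424.4372: forward overpriced → cash-and-carry (borrow at r, buy the stock and collect the dividends, short the forward).
Profit at T = |F_mkt − F*| = |426.42 − 424.4372| = S$1.98 per share

S$1.98 per share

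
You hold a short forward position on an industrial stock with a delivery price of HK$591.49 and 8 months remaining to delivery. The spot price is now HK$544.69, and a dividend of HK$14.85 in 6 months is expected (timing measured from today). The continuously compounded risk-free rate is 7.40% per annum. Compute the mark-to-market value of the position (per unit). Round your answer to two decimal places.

PV(remaining dividends) I = 14.85·e^(−0.0740·6/12) = 14.3106
Current forward F = (S − I)·e^(rT) = (544.69 − 14.3106)·e^(0.0740·8/12) = 530.3794 × 1.050570 = 557.2007
Value (long) = (F − K)·e^(−rT) = (557.2007 − 591.49) × 0.951864 = -32.6388
Short position value = −(long value) = HK$32.64

HK$32.64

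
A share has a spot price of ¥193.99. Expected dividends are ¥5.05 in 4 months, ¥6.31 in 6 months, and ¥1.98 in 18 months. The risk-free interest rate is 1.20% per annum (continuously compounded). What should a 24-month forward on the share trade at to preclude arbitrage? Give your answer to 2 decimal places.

PV(dividends) I = 5.05·e^(−0.0120·4/12) + 6.31·e^(−0.0120·6/12) + 1.98·e^(−0.0120·18/12)
I = 5.0298 + 6.2723 + 1.9447 = 13.2468
F = (S − I)·e^(rT) = (193.99 − 13.2468) · e^(0.0120·24/12)
= 180.7432 · e^0.024000 = 180.7432 × 1.024290 = ¥185.13

¥185.13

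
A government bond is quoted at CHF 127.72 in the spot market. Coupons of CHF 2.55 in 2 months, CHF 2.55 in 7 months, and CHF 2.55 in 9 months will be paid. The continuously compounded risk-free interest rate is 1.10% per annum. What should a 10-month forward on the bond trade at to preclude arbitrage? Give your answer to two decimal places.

CHF 121.22

PV(coupons) I = 2.55·e^(−0.0110·2/12) + 2.55·e^(−0.0110·7/12) + 2.55·e^(−0.0110·9/12)
I = 2.5453 + 2.5337 + 2.5290 = 7.6080
F = (S − I)·e^(rT) = (127.72 − 7.6080) · e^(0.0110·10/12)
= 120.1120 · e^0.009167 = 120.1120 × 1.009209 = CHF 121.22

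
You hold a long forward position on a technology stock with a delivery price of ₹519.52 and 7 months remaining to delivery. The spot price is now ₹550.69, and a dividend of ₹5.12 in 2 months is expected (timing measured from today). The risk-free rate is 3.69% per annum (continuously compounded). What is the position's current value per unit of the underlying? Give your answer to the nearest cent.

₹37.14

PV(remaining dividends) I = 5.12·e^(−0.0369·2/12) = 5.0886
Current forward F = (S − I)·e^(rT) = (550.69 − 5.0886)·e^(0.0369·7/12) = 545.6014 × 1.021758 = 557.4726
Value (long) = (F − K)·e^(−rT) = (557.4726 − 519.52) × 0.978705 = 37.1444
Value = ₹37.14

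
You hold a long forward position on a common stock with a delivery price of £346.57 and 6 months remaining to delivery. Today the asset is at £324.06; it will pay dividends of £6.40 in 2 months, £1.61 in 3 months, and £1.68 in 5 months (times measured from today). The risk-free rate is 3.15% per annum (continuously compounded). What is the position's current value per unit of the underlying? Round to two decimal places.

PV(remaining dividends) I = 6.40·e^(−0.0315·2/12) + 1.61·e^(−0.0315·3/12) + 1.68·e^(−0.0315·5/12) = 9.6220
Current forward F = (S − I)·e^(rT) = (324.06 − 9.6220)·e^(0.0315·6/12) = 314.4380 × 1.015875 = 319.4297
Value (long) = (F − K)·e^(−rT) = (319.4297 − 346.57) × 0.984373 = -26.7162
Value = -£26.72

-£26.72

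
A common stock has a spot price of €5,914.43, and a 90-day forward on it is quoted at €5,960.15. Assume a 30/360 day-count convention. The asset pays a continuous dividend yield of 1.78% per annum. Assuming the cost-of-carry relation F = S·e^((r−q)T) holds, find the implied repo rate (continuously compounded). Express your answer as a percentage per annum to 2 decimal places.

4.86%

From F = S·e^((r−q)T): (r − q) = ln(F/S)/T
ln(5960.15/5914.43) = ln(1.007730) = 0.007700
(r − q) = 0.007700 / (90/360) = 0.030800
r = ln(F/S)/T + q = 0.030800 + 0.0178 = 0.048600
r = 4.86%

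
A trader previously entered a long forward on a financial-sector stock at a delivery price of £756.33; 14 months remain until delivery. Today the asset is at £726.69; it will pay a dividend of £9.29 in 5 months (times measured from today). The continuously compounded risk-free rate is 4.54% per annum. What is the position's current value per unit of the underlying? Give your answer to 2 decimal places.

£0.26

PV(remaining dividends) I = 9.29·e^(−0.0454·5/12) = 9.1159
Current forward F = (S − I)·e^(rT) = (726.69 − 9.1159)·e^(0.0454·14/12) = 717.5741 × 1.054394 = 756.6058
Value (long) = (F − K)·e^(−rT) = (756.6058 − 756.33) × 0.948412 = 0.2616
Value = £0.26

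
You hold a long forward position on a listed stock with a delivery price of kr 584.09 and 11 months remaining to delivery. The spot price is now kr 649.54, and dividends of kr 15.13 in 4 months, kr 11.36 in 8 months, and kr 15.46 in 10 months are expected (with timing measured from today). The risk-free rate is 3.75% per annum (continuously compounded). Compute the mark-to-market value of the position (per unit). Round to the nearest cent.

kr 44.18

PV(remaining dividends) I = 15.13·e^(−0.0375·4/12) + 11.36·e^(−0.0375·8/12) + 15.46·e^(−0.0375·10/12) = 41.0059
Current forward F = (S − I)·e^(rT) = (649.54 − 41.0059)·e^(0.0375·11/12) = 608.5341 × 1.034973 = 629.8164
Value (long) = (F − K)·e^(−rT) = (629.8164 − 584.09) × 0.966209 = 44.1813
Value = kr 44.18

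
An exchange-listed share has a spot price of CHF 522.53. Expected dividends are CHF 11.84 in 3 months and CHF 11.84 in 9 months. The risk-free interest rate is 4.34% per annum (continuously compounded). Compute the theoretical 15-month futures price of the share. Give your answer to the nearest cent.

PV(dividends) I = 11.84·e^(−0.0434·3/12) + 11.84·e^(−0.0434·9/12)
I = 11.7122 + 11.4608 = 23.1730
F = (S − I)·e^(rT) = (522.53 − 23.1730) · e^(0.0434·15/12)
= 499.3570 · e^0.054250 = 499.3570 × 1.055749 = CHF 527.20

CHF 527.20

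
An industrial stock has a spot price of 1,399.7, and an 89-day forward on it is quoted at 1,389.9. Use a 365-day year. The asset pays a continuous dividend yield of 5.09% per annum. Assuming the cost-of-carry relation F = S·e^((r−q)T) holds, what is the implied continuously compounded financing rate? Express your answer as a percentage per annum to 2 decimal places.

From F = S·e^((r−q)T): (r − q) = ln(F/S)/T
ln(1389.9/1399.7) = ln(0.992998) = -0.007027
(r − q) = -0.007027 / (89/365) = -0.028819
r = ln(F/S)/T + q = -0.028819 + 0.0509 = 0.022081
r = 2.21%

2.21%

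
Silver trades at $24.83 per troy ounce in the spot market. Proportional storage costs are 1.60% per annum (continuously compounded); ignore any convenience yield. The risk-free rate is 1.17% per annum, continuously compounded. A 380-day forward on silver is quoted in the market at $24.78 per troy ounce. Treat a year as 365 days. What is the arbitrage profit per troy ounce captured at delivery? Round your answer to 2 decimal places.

$0.78 per troy ounce

Fair forward: F* = S·e^(carry·T), with carry = (r + u) = 0.0117 + 0.0160 = 0.0277
F* = 24.83 · e^(0.0277 × 380/365) = 24.83 · e^0.028838 = 24.83 × 1.029258 = $25.5565
Market $24.78 < fair $25.5565: forward underpriced → reverse cash-and-carry (short spot, go long the forward).
At maturity, profit = |F_mkt − F*| = |24.78 − 25.5565| = $0.78 per troy ounce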